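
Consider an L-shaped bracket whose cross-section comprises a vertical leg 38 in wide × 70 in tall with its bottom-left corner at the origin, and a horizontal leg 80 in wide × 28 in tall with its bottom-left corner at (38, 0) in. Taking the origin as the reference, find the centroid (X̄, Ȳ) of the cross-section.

X̄ = 45.97 in, Ȳ = 25.40 in

vertical leg: A = 38 × 70 = 2660.00, centroid at (19.00, 35.00).
horizontal leg: A = 80 × 28 = 2240.00, centroid at (78.00, 14.00).
ΣA = 4900.00 in², ΣAX̄ = 225260.00 in³, ΣAȲ = 124460.00 in³.
X̄ = 225260.00/4900.00 = 45.97 in; Ȳ = 124460.00/4900.00 = 25.40 in.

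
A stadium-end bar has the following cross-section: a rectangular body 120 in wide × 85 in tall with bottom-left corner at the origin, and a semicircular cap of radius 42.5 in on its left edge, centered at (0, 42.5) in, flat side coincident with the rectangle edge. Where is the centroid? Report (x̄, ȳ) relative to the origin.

x̄ = 43.02 in, ȳ = 42.50 in

rectangular body: A = 120 × 85 = 10200.00, centroid at (60.00, 42.50).
semicircular end: A = ½π·42.5² = 2837.25, centroid at (-18.04, 42.50).
ΣA = 13037.25 in², ΣAx̄ = 560822.92 in³, ΣAȳ = 554083.16 in³.
x̄ = 560822.92/13037.25 = 43.02 in; ȳ = 554083.16/13037.25 = 42.50 in.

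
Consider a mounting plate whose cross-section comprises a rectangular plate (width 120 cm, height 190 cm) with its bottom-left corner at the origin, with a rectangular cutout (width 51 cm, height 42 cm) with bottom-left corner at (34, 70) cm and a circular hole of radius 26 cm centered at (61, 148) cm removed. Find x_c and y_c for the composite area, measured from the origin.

x_c = 59.94 cm, y_c = 89.39 cm

Part | A | x̄ᵢ | ȳᵢ | A·x̄ᵢ | A·ȳᵢ
plate | 22800.00 | 60.00 | 95.00 | 1368000.00 | 2166000.00
hole 1 | -2142.00 | 59.50 | 91.00 | -127449.00 | -194922.00
hole 2 | -2123.72 | 61.00 | 148.00 | -129546.71 | -314310.06
Σ | 18534.28 |  |  | 1111004.29 | 1656767.94
x_c = 1111004.29 / 18534.28 = 59.94 cm
y_c = 1656767.94 / 18534.28 = 89.39 cm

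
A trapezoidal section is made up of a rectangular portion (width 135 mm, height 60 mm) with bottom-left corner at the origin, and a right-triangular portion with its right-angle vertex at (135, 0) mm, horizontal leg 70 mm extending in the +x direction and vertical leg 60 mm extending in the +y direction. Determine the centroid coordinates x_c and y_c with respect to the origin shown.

rectangular portion: A = 135 × 60 = 8100.00, centroid at (67.50, 30.00).
triangular portion: A = ½·70·60 = 2100.00, centroid at (158.33, 20.00).
ΣA = 10200.00 mm²
ΣAx_c = (8100.00)(67.50) + (2100.00)(158.33) = 879250.00 mm³
ΣAy_c = (8100.00)(30.00) + (2100.00)(20.00) = 285000.00 mm³
x_c = 879250.00 / 10200.00 = 86.20 mm
y_c = 285000.00 / 10200.00 = 27.94 mm

x_c = 86.20 mm, y_c = 27.94 mm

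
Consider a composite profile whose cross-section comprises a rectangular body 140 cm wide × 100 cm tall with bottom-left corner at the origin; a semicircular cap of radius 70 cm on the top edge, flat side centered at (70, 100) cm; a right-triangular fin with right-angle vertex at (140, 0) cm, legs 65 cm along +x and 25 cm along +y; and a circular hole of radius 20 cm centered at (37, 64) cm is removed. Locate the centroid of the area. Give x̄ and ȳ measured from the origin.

x̄ = 75.46 cm, ȳ = 76.45 cm

rectangular body: A = 140 × 100 = 14000.00, centroid at (70.00, 50.00).
semicircular top: A = ½π·70² = 7696.90, centroid at (70.00, 129.71).
triangular fin: A = ½·65·25 = 812.50, centroid at (161.67, 8.33).
hole: A = −π·20² = -1256.64, centroid at (37.00, 64.00).
ΣA = 21252.76 cm², ΣAx̄ = 1603641.74 cm³, ΣAȳ = 1624702.93 cm³.
x̄ = 1603641.74/21252.76 = 75.46 cm; ȳ = 1624702.93/21252.76 = 76.45 cm.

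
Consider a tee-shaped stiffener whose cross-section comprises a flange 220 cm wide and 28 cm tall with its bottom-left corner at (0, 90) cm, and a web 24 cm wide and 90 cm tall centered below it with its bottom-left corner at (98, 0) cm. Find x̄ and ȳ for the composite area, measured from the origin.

x̄ = 110.00 cm, ȳ = 88.68 cm

web: A = 24 × 90 = 2160.00, centroid at (110.00, 45.00).
flange: A = 220 × 28 = 6160.00, centroid at (110.00, 104.00).
ΣA = 8320.00 cm², ΣAx̄ = 915200.00 cm³, ΣAȳ = 737840.00 cm³.
x̄ = 915200.00/8320.00 = 110.00 cm; ȳ = 737840.00/8320.00 = 88.68 cm.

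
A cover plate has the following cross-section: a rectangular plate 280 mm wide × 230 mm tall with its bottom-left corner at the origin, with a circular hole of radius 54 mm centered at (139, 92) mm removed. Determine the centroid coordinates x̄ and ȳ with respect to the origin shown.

plate: A = 280 × 230 = 64400.00, centroid at (140.00, 115.00).
hole: A = −π·54² = -9160.88, centroid at (139.00, 92.00).
ΣA = 55239.12 mm²
ΣAx̄ = (64400.00)(140.00) + (-9160.88)(139.00) = 7742637.10 mm³
ΣAȳ = (64400.00)(115.00) + (-9160.88)(92.00) = 6563198.66 mm³
x̄ = 7742637.10 / 55239.12 = 140.17 mm
ȳ = 6563198.66 / 55239.12 = 118.81 mm

x̄ = 140.17 mm, ȳ = 118.81 mm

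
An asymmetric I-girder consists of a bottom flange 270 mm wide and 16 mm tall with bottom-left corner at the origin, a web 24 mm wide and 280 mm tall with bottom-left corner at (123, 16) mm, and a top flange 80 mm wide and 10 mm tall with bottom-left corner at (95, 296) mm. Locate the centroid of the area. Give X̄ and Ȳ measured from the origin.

Part | A | x̄ᵢ | ȳᵢ | A·x̄ᵢ | A·ȳᵢ
bottom flange | 4320.00 | 135.00 | 8.00 | 583200.00 | 34560.00
web | 6720.00 | 135.00 | 156.00 | 907200.00 | 1048320.00
top flange | 800.00 | 135.00 | 301.00 | 108000.00 | 240800.00
Σ | 11840.00 |  |  | 1598400.00 | 1323680.00
X̄ = 1598400.00 / 11840.00 = 135.00 mm
Ȳ = 1323680.00 / 11840.00 = 111.80 mm

X̄ = 135.00 mm, Ȳ = 111.80 mm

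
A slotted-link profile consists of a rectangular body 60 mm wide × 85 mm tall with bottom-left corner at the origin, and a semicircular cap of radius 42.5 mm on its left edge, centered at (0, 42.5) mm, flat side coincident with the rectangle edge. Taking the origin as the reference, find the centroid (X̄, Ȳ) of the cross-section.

rectangular body: A = 60 × 85 = 5100.00, centroid at (30.00, 42.50).
semicircular end: A = ½π·42.5² = 2837.25, centroid at (-18.04, 42.50).
ΣA = 7937.25 mm², ΣAX̄ = 101822.92 mm³, ΣAȲ = 337333.16 mm³.
X̄ = 101822.92/7937.25 = 12.83 mm; Ȳ = 337333.16/7937.25 = 42.50 mm.

X̄ = 12.83 mm, Ȳ = 42.50 mm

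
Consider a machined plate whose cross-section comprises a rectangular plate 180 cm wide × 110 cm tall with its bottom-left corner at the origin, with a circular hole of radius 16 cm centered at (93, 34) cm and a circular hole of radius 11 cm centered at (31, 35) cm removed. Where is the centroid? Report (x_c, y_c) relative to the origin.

plate: A = 180 × 110 = 19800.00, centroid at (90.00, 55.00).
hole 1: A = −π·16² = -804.25, centroid at (93.00, 34.00).
hole 2: A = −π·11² = -380.13, centroid at (31.00, 35.00).
ΣA = 18615.62 cm², ΣAx_c = 1695420.85 cm³, ΣAy_c = 1048350.93 cm³.
x_c = 1695420.85/18615.62 = 91.08 cm; y_c = 1048350.93/18615.62 = 56.32 cm.

x_c = 91.08 cm, y_c = 56.32 cm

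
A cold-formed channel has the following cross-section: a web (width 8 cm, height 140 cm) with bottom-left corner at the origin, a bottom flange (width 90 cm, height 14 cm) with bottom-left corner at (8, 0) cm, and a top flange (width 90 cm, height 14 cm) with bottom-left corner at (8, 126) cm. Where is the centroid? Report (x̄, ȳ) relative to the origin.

web: A = 8 × 140 = 1120.00, centroid at (4.00, 70.00).
bottom flange: A = 90 × 14 = 1260.00, centroid at (53.00, 7.00).
top flange: A = 90 × 14 = 1260.00, centroid at (53.00, 133.00).
ΣA = 3640.00 cm²
ΣAx̄ = (1120.00)(4.00) + (1260.00)(53.00) + (1260.00)(53.00) = 138040.00 cm³
ΣAȳ = (1120.00)(70.00) + (1260.00)(7.00) + (1260.00)(133.00) = 254800.00 cm³
x̄ = 138040.00 / 3640.00 = 37.92 cm
ȳ = 254800.00 / 3640.00 = 70.00 cm

x̄ = 37.92 cm, ȳ = 70.00 cm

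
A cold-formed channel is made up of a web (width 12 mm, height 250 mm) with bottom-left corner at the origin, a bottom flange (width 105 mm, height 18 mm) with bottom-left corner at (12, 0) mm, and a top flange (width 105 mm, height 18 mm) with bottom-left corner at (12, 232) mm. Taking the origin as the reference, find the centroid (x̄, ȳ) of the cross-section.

x̄ = 38.62 mm, ȳ = 125.00 mm

Part | A | x̄ᵢ | ȳᵢ | A·x̄ᵢ | A·ȳᵢ
web | 3000.00 | 6.00 | 125.00 | 18000.00 | 375000.00
bottom flange | 1890.00 | 64.50 | 9.00 | 121905.00 | 17010.00
top flange | 1890.00 | 64.50 | 241.00 | 121905.00 | 455490.00
Σ | 6780.00 |  |  | 261810.00 | 847500.00
x̄ = 261810.00 / 6780.00 = 38.62 mm
ȳ = 847500.00 / 6780.00 = 125.00 mm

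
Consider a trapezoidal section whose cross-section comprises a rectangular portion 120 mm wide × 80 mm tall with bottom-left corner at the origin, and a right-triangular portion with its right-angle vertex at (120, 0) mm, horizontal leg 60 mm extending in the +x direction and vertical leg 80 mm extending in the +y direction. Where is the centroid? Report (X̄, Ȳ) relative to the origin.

X̄ = 76.00 mm, Ȳ = 37.33 mm

rectangular portion: A = 120 × 80 = 9600.00, centroid at (60.00, 40.00).
triangular portion: A = ½·60·80 = 2400.00, centroid at (140.00, 26.67).
ΣA = 12000.00 mm²
ΣAX̄ = (9600.00)(60.00) + (2400.00)(140.00) = 912000.00 mm³
ΣAȲ = (9600.00)(40.00) + (2400.00)(26.67) = 448000.00 mm³
X̄ = 912000.00 / 12000.00 = 76.00 mm
Ȳ = 448000.00 / 12000.00 = 37.33 mm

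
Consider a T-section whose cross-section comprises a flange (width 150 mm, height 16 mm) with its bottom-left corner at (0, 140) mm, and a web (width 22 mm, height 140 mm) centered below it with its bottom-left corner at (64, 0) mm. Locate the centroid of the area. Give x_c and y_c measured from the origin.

x_c = 75.00 mm, y_c = 104.16 mm

Part | A | x̄ᵢ | ȳᵢ | A·x̄ᵢ | A·ȳᵢ
web | 3080.00 | 75.00 | 70.00 | 231000.00 | 215600.00
flange | 2400.00 | 75.00 | 148.00 | 180000.00 | 355200.00
Σ | 5480.00 |  |  | 411000.00 | 570800.00
x_c = 411000.00 / 5480.00 = 75.00 mm
y_c = 570800.00 / 5480.00 = 104.16 mm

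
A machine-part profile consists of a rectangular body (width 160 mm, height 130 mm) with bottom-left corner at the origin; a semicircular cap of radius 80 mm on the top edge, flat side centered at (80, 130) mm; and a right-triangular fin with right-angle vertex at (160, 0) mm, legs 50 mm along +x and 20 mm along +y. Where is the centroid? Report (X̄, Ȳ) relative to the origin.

rectangular body: A = 160 × 130 = 20800.00, centroid at (80.00, 65.00).
semicircular top: A = ½π·80² = 10053.10, centroid at (80.00, 163.95).
triangular fin: A = ½·50·20 = 500.00, centroid at (176.67, 6.67).
ΣA = 31353.10 mm²
ΣAX̄ = (20800.00)(80.00) + (10053.10)(80.00) + (500.00)(176.67) = 2556581.05 mm³
ΣAȲ = (20800.00)(65.00) + (10053.10)(163.95) + (500.00)(6.67) = 3003569.21 mm³
X̄ = 2556581.05 / 31353.10 = 81.54 mm
Ȳ = 3003569.21 / 31353.10 = 95.80 mm

X̄ = 81.54 mm, Ȳ = 95.80 mm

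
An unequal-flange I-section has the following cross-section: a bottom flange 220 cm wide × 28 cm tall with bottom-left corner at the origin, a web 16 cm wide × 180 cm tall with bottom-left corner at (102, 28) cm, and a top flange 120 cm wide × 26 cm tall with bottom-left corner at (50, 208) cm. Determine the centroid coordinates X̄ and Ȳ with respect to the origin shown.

X̄ = 110.00 cm, Ȳ = 91.74 cm

Part | A | x̄ᵢ | ȳᵢ | A·x̄ᵢ | A·ȳᵢ
bottom flange | 6160.00 | 110.00 | 14.00 | 677600.00 | 86240.00
web | 2880.00 | 110.00 | 118.00 | 316800.00 | 339840.00
top flange | 3120.00 | 110.00 | 221.00 | 343200.00 | 689520.00
Σ | 12160.00 |  |  | 1337600.00 | 1115600.00
X̄ = 1337600.00 / 12160.00 = 110.00 cm
Ȳ = 1115600.00 / 12160.00 = 91.74 cm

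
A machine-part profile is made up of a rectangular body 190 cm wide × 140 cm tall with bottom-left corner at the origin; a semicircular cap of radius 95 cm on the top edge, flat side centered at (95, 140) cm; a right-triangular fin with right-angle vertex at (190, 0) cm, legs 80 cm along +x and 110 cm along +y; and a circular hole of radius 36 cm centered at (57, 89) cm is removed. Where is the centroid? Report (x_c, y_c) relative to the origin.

x_c = 111.79 cm, y_c = 102.60 cm

rectangular body: A = 190 × 140 = 26600.00, centroid at (95.00, 70.00).
semicircular top: A = ½π·95² = 14176.44, centroid at (95.00, 180.32).
triangular fin: A = ½·80·110 = 4400.00, centroid at (216.67, 36.67).
hole: A = −π·36² = -4071.50, centroid at (57.00, 89.00).
ΣA = 41104.93 cm², ΣAx_c = 4595019.10 cm³, ΣAy_c = 4217253.96 cm³.
x_c = 4595019.10/41104.93 = 111.79 cm; y_c = 4217253.96/41104.93 = 102.60 cm.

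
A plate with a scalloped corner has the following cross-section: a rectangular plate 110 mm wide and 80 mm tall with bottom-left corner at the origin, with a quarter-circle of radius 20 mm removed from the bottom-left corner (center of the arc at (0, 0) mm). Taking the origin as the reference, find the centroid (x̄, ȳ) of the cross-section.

x̄ = 56.72 mm, ȳ = 41.17 mm

plate: A = 110 × 80 = 8800.00, centroid at (55.00, 40.00).
removed quarter-circle: A = −¼π·20² = -314.16, centroid at (8.49, 8.49).
ΣA = 8485.84 mm²
ΣAx̄ = (8800.00)(55.00) + (-314.16)(8.49) = 481333.33 mm³
ΣAȳ = (8800.00)(40.00) + (-314.16)(8.49) = 349333.33 mm³
x̄ = 481333.33 / 8485.84 = 56.72 mm
ȳ = 349333.33 / 8485.84 = 41.17 mm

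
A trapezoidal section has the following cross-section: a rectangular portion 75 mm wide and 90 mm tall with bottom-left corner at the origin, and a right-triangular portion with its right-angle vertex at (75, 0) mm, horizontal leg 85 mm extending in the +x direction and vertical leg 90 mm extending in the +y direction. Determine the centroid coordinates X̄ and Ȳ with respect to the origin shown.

X̄ = 61.31 mm, Ȳ = 39.57 mm

rectangular portion: A = 75 × 90 = 6750.00, centroid at (37.50, 45.00).
triangular portion: A = ½·85·90 = 3825.00, centroid at (103.33, 30.00).
ΣA = 10575.00 mm², ΣAX̄ = 648375.00 mm³, ΣAȲ = 418500.00 mm³.
X̄ = 648375.00/10575.00 = 61.31 mm; Ȳ = 418500.00/10575.00 = 39.57 mm.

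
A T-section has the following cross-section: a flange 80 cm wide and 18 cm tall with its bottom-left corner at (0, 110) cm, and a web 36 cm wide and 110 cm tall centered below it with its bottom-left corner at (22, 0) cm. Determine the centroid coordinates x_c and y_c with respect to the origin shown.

x_c = 40.00 cm, y_c = 72.07 cm

web: A = 36 × 110 = 3960.00, centroid at (40.00, 55.00).
flange: A = 80 × 18 = 1440.00, centroid at (40.00, 119.00).
ΣA = 5400.00 cm², ΣAx_c = 216000.00 cm³, ΣAy_c = 389160.00 cm³.
x_c = 216000.00/5400.00 = 40.00 cm; y_c = 389160.00/5400.00 = 72.07 cm.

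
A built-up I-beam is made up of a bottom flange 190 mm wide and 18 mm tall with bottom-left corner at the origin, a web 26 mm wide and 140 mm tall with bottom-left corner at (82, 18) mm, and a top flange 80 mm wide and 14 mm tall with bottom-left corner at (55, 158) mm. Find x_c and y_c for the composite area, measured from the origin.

bottom flange: A = 190 × 18 = 3420.00, centroid at (95.00, 9.00).
web: A = 26 × 140 = 3640.00, centroid at (95.00, 88.00).
top flange: A = 80 × 14 = 1120.00, centroid at (95.00, 165.00).
ΣA = 8180.00 mm²
ΣAx_c = (3420.00)(95.00) + (3640.00)(95.00) + (1120.00)(95.00) = 777100.00 mm³
ΣAy_c = (3420.00)(9.00) + (3640.00)(88.00) + (1120.00)(165.00) = 535900.00 mm³
x_c = 777100.00 / 8180.00 = 95.00 mm
y_c = 535900.00 / 8180.00 = 65.51 mm

x_c = 95.00 mm, y_c = 65.51 mm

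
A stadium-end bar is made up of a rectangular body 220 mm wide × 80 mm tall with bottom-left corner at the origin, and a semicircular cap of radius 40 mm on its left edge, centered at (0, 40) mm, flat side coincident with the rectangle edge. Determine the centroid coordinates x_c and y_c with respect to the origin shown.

x_c = 94.13 mm, y_c = 40.00 mm

Part | A | x̄ᵢ | ȳᵢ | A·x̄ᵢ | A·ȳᵢ
rectangular body | 17600.00 | 110.00 | 40.00 | 1936000.00 | 704000.00
semicircular end | 2513.27 | -16.98 | 40.00 | -42666.67 | 100530.96
Σ | 20113.27 |  |  | 1893333.33 | 804530.96
x_c = 1893333.33 / 20113.27 = 94.13 mm
y_c = 804530.96 / 20113.27 = 40.00 mm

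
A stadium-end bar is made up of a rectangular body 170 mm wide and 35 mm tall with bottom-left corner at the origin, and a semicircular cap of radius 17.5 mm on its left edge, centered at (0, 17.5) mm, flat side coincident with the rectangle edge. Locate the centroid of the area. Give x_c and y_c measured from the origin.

x_c = 78.09 mm, y_c = 17.50 mm

Part | A | x̄ᵢ | ȳᵢ | A·x̄ᵢ | A·ȳᵢ
rectangular body | 5950.00 | 85.00 | 17.50 | 505750.00 | 104125.00
semicircular end | 481.06 | -7.43 | 17.50 | -3572.92 | 8418.49
Σ | 6431.06 |  |  | 502177.08 | 112543.49
x_c = 502177.08 / 6431.06 = 78.09 mm
y_c = 112543.49 / 6431.06 = 17.50 mm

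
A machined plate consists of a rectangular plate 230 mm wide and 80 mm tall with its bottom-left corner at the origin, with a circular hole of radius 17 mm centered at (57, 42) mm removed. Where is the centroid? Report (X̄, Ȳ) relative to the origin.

X̄ = 118.01 mm, Ȳ = 39.90 mm

plate: A = 230 × 80 = 18400.00, centroid at (115.00, 40.00).
hole: A = −π·17² = -907.92, centroid at (57.00, 42.00).
ΣA = 17492.08 mm²
ΣAX̄ = (18400.00)(115.00) + (-907.92)(57.00) = 2064248.54 mm³
ΣAȲ = (18400.00)(40.00) + (-907.92)(42.00) = 697867.35 mm³
X̄ = 2064248.54 / 17492.08 = 118.01 mm
Ȳ = 697867.35 / 17492.08 = 39.90 mm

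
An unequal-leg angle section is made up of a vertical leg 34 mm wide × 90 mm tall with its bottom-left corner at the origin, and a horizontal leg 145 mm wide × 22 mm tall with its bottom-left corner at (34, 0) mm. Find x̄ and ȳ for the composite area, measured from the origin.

x̄ = 62.68 mm, ȳ = 27.65 mm

Part | A | x̄ᵢ | ȳᵢ | A·x̄ᵢ | A·ȳᵢ
vertical leg | 3060.00 | 17.00 | 45.00 | 52020.00 | 137700.00
horizontal leg | 3190.00 | 106.50 | 11.00 | 339735.00 | 35090.00
Σ | 6250.00 |  |  | 391755.00 | 172790.00
x̄ = 391755.00 / 6250.00 = 62.68 mm
ȳ = 172790.00 / 6250.00 = 27.65 mm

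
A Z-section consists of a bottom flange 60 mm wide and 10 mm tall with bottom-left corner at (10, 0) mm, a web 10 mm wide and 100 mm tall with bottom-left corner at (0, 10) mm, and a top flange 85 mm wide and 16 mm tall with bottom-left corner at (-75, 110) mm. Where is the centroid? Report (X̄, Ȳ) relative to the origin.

X̄ = -5.14 mm, Ȳ = 75.50 mm

Part | A | x̄ᵢ | ȳᵢ | A·x̄ᵢ | A·ȳᵢ
bottom flange | 600.00 | 40.00 | 5.00 | 24000.00 | 3000.00
web | 1000.00 | 5.00 | 60.00 | 5000.00 | 60000.00
top flange | 1360.00 | -32.50 | 118.00 | -44200.00 | 160480.00
Σ | 2960.00 |  |  | -15200.00 | 223480.00
X̄ = -15200.00 / 2960.00 = -5.14 mm
Ȳ = 223480.00 / 2960.00 = 75.50 mm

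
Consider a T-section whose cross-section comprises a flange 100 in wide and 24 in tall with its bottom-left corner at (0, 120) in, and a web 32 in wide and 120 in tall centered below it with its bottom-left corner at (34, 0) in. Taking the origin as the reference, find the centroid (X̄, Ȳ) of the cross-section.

web: A = 32 × 120 = 3840.00, centroid at (50.00, 60.00).
flange: A = 100 × 24 = 2400.00, centroid at (50.00, 132.00).
ΣA = 6240.00 in², ΣAX̄ = 312000.00 in³, ΣAȲ = 547200.00 in³.
X̄ = 312000.00/6240.00 = 50.00 in; Ȳ = 547200.00/6240.00 = 87.69 in.

X̄ = 50.00 in, Ȳ = 87.69 in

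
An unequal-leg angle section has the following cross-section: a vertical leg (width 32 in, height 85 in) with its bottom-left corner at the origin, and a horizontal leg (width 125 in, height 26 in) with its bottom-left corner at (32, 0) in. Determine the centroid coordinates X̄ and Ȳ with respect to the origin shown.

vertical leg: A = 32 × 85 = 2720.00, centroid at (16.00, 42.50).
horizontal leg: A = 125 × 26 = 3250.00, centroid at (94.50, 13.00).
ΣA = 5970.00 in², ΣAX̄ = 350645.00 in³, ΣAȲ = 157850.00 in³.
X̄ = 350645.00/5970.00 = 58.73 in; Ȳ = 157850.00/5970.00 = 26.44 in.

X̄ = 58.73 in, Ȳ = 26.44 in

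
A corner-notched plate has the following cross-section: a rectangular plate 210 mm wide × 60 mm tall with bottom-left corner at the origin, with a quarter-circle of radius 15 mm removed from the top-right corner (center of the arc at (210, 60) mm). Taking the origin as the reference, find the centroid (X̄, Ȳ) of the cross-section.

Part | A | x̄ᵢ | ȳᵢ | A·x̄ᵢ | A·ȳᵢ
plate | 12600.00 | 105.00 | 30.00 | 1323000.00 | 378000.00
removed quarter-circle | -176.71 | 203.63 | 53.63 | -35985.06 | -9477.88
Σ | 12423.29 |  |  | 1287014.94 | 368522.12
X̄ = 1287014.94 / 12423.29 = 103.60 mm
Ȳ = 368522.12 / 12423.29 = 29.66 mm

X̄ = 103.60 mm, Ȳ = 29.66 mm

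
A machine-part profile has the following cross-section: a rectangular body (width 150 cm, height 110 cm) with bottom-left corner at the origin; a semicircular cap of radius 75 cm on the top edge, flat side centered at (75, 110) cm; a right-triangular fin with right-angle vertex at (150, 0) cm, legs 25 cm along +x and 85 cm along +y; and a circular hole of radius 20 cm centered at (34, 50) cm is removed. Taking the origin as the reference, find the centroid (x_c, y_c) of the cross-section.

x_c = 80.57 cm, y_c = 84.64 cm

rectangular body: A = 150 × 110 = 16500.00, centroid at (75.00, 55.00).
semicircular top: A = ½π·75² = 8835.73, centroid at (75.00, 141.83).
triangular fin: A = ½·25·85 = 1062.50, centroid at (158.33, 28.33).
hole: A = −π·20² = -1256.64, centroid at (34.00, 50.00).
ΣA = 25141.59 cm²
ΣAx_c = (16500.00)(75.00) + (8835.73)(75.00) + (1062.50)(158.33) + (-1256.64)(34.00) = 2025683.21 cm³
ΣAy_c = (16500.00)(55.00) + (8835.73)(141.83) + (1062.50)(28.33) + (-1256.64)(50.00) = 2127952.54 cm³
x_c = 2025683.21 / 25141.59 = 80.57 cm
y_c = 2127952.54 / 25141.59 = 84.64 cm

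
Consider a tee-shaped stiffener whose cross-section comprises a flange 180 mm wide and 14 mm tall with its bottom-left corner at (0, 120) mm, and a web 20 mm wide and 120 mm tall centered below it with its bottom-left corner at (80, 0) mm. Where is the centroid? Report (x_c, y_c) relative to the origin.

web: A = 20 × 120 = 2400.00, centroid at (90.00, 60.00).
flange: A = 180 × 14 = 2520.00, centroid at (90.00, 127.00).
ΣA = 4920.00 mm², ΣAx_c = 442800.00 mm³, ΣAy_c = 464040.00 mm³.
x_c = 442800.00/4920.00 = 90.00 mm; y_c = 464040.00/4920.00 = 94.32 mm.

x_c = 90.00 mm, y_c = 94.32 mm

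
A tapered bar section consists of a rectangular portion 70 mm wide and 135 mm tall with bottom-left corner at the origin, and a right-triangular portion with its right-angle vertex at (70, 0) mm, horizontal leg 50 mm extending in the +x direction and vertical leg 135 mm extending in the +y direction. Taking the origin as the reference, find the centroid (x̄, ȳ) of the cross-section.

x̄ = 48.60 mm, ȳ = 61.58 mm

rectangular portion: A = 70 × 135 = 9450.00, centroid at (35.00, 67.50).
triangular portion: A = ½·50·135 = 3375.00, centroid at (86.67, 45.00).
ΣA = 12825.00 mm², ΣAx̄ = 623250.00 mm³, ΣAȳ = 789750.00 mm³.
x̄ = 623250.00/12825.00 = 48.60 mm; ȳ = 789750.00/12825.00 = 61.58 mm.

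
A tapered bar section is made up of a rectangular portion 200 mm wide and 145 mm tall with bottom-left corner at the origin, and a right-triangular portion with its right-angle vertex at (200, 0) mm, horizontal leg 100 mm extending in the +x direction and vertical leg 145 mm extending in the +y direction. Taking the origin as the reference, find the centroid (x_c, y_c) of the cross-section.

x_c = 126.67 mm, y_c = 67.67 mm

rectangular portion: A = 200 × 145 = 29000.00, centroid at (100.00, 72.50).
triangular portion: A = ½·100·145 = 7250.00, centroid at (233.33, 48.33).
ΣA = 36250.00 mm², ΣAx_c = 4591666.67 mm³, ΣAy_c = 2452916.67 mm³.
x_c = 4591666.67/36250.00 = 126.67 mm; y_c = 2452916.67/36250.00 = 67.67 mm.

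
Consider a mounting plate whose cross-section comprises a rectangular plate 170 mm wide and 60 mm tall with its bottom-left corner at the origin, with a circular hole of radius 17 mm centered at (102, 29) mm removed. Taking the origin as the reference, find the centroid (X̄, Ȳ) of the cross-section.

plate: A = 170 × 60 = 10200.00, centroid at (85.00, 30.00).
hole: A = −π·17² = -907.92, centroid at (102.00, 29.00).
ΣA = 9292.08 mm²
ΣAX̄ = (10200.00)(85.00) + (-907.92)(102.00) = 774392.13 mm³
ΣAȲ = (10200.00)(30.00) + (-907.92)(29.00) = 279670.31 mm³
X̄ = 774392.13 / 9292.08 = 83.34 mm
Ȳ = 279670.31 / 9292.08 = 30.10 mm

X̄ = 83.34 mm, Ȳ = 30.10 mm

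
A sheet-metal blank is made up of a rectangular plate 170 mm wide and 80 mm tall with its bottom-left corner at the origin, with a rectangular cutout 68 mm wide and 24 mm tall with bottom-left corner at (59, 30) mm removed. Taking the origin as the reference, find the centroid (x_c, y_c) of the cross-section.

Part | A | x̄ᵢ | ȳᵢ | A·x̄ᵢ | A·ȳᵢ
plate | 13600.00 | 85.00 | 40.00 | 1156000.00 | 544000.00
hole | -1632.00 | 93.00 | 42.00 | -151776.00 | -68544.00
Σ | 11968.00 |  |  | 1004224.00 | 475456.00
x_c = 1004224.00 / 11968.00 = 83.91 mm
y_c = 475456.00 / 11968.00 = 39.73 mm

x_c = 83.91 mm, y_c = 39.73 mm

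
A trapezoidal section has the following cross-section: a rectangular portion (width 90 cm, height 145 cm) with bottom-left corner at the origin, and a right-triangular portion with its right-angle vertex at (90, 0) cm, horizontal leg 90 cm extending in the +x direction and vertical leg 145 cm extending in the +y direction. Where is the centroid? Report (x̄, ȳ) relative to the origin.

rectangular portion: A = 90 × 145 = 13050.00, centroid at (45.00, 72.50).
triangular portion: A = ½·90·145 = 6525.00, centroid at (120.00, 48.33).
ΣA = 19575.00 cm², ΣAx̄ = 1370250.00 cm³, ΣAȳ = 1261500.00 cm³.
x̄ = 1370250.00/19575.00 = 70.00 cm; ȳ = 1261500.00/19575.00 = 64.44 cm.

x̄ = 70.00 cm, ȳ = 64.44 cm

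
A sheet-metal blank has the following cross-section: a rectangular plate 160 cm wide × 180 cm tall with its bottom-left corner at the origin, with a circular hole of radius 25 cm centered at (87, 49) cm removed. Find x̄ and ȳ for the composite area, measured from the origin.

plate: A = 160 × 180 = 28800.00, centroid at (80.00, 90.00).
hole: A = −π·25² = -1963.50, centroid at (87.00, 49.00).
ΣA = 26836.50 cm²
ΣAx̄ = (28800.00)(80.00) + (-1963.50)(87.00) = 2133175.90 cm³
ΣAȳ = (28800.00)(90.00) + (-1963.50)(49.00) = 2495788.72 cm³
x̄ = 2133175.90 / 26836.50 = 79.49 cm
ȳ = 2495788.72 / 26836.50 = 93.00 cm

x̄ = 79.49 cm, ȳ = 93.00 cm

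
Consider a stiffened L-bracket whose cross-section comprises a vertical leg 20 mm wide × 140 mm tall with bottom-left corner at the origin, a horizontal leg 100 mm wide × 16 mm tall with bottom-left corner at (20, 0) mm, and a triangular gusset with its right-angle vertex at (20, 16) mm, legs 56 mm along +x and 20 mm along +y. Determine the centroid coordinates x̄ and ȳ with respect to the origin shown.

x̄ = 32.59 mm, ȳ = 44.66 mm

Part | A | x̄ᵢ | ȳᵢ | A·x̄ᵢ | A·ȳᵢ
vertical leg | 2800.00 | 10.00 | 70.00 | 28000.00 | 196000.00
horizontal leg | 1600.00 | 70.00 | 8.00 | 112000.00 | 12800.00
gusset | 560.00 | 38.67 | 22.67 | 21653.33 | 12693.33
Σ | 4960.00 |  |  | 161653.33 | 221493.33
x̄ = 161653.33 / 4960.00 = 32.59 mm
ȳ = 221493.33 / 4960.00 = 44.66 mm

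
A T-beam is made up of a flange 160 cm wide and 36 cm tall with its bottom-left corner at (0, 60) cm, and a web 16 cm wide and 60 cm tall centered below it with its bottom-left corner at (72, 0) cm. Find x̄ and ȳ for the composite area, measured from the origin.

x̄ = 80.00 cm, ȳ = 71.14 cm

web: A = 16 × 60 = 960.00, centroid at (80.00, 30.00).
flange: A = 160 × 36 = 5760.00, centroid at (80.00, 78.00).
ΣA = 6720.00 cm²
ΣAx̄ = (960.00)(80.00) + (5760.00)(80.00) = 537600.00 cm³
ΣAȳ = (960.00)(30.00) + (5760.00)(78.00) = 478080.00 cm³
x̄ = 537600.00 / 6720.00 = 80.00 cm
ȳ = 478080.00 / 6720.00 = 71.14 cm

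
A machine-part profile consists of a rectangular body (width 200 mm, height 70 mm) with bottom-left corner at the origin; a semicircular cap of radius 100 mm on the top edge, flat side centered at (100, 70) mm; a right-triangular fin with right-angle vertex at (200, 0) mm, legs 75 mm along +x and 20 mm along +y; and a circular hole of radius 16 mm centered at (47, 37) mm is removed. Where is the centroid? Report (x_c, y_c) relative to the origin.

x_c = 104.60 mm, y_c = 75.25 mm

rectangular body: A = 200 × 70 = 14000.00, centroid at (100.00, 35.00).
semicircular top: A = ½π·100² = 15707.96, centroid at (100.00, 112.44).
triangular fin: A = ½·75·20 = 750.00, centroid at (225.00, 6.67).
hole: A = −π·16² = -804.25, centroid at (47.00, 37.00).
ΣA = 29653.72 mm², ΣAx_c = 3101746.68 mm³, ΣAy_c = 2231466.93 mm³.
x_c = 3101746.68/29653.72 = 104.60 mm; y_c = 2231466.93/29653.72 = 75.25 mm.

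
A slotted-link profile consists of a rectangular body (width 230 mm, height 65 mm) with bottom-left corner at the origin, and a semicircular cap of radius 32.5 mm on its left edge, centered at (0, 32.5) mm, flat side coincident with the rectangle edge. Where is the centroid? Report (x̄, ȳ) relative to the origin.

x̄ = 102.13 mm, ȳ = 32.50 mm

rectangular body: A = 230 × 65 = 14950.00, centroid at (115.00, 32.50).
semicircular end: A = ½π·32.5² = 1659.15, centroid at (-13.79, 32.50).
ΣA = 16609.15 mm²
ΣAx̄ = (14950.00)(115.00) + (1659.15)(-13.79) = 1696364.58 mm³
ΣAȳ = (14950.00)(32.50) + (1659.15)(32.50) = 539797.49 mm³
x̄ = 1696364.58 / 16609.15 = 102.13 mm
ȳ = 539797.49 / 16609.15 = 32.50 mm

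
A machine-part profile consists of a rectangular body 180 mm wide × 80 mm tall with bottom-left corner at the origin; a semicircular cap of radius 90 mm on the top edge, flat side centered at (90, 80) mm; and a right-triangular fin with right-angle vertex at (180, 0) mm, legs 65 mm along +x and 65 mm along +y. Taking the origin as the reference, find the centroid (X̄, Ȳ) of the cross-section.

X̄ = 98.07 mm, Ȳ = 72.71 mm

Part | A | x̄ᵢ | ȳᵢ | A·x̄ᵢ | A·ȳᵢ
rectangular body | 14400.00 | 90.00 | 40.00 | 1296000.00 | 576000.00
semicircular top | 12723.45 | 90.00 | 118.20 | 1145110.52 | 1503876.02
triangular fin | 2112.50 | 201.67 | 21.67 | 426020.83 | 45770.83
Σ | 29235.95 |  |  | 2867131.36 | 2125646.85
X̄ = 2867131.36 / 29235.95 = 98.07 mm
Ȳ = 2125646.85 / 29235.95 = 72.71 mm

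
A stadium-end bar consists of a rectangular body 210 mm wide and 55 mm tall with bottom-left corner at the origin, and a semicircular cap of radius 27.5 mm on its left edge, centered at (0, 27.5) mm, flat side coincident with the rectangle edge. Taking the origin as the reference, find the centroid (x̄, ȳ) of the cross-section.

x̄ = 94.12 mm, ȳ = 27.50 mm

rectangular body: A = 210 × 55 = 11550.00, centroid at (105.00, 27.50).
semicircular end: A = ½π·27.5² = 1187.91, centroid at (-11.67, 27.50).
ΣA = 12737.91 mm²
ΣAx̄ = (11550.00)(105.00) + (1187.91)(-11.67) = 1198885.42 mm³
ΣAȳ = (11550.00)(27.50) + (1187.91)(27.50) = 350292.65 mm³
x̄ = 1198885.42 / 12737.91 = 94.12 mm
ȳ = 350292.65 / 12737.91 = 27.50 mm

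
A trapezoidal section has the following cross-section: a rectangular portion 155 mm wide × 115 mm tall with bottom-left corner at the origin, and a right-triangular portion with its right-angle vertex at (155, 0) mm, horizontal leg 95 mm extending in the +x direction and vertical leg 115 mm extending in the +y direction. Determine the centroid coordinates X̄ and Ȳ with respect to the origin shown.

X̄ = 103.11 mm, Ȳ = 53.00 mm

Part | A | x̄ᵢ | ȳᵢ | A·x̄ᵢ | A·ȳᵢ
rectangular portion | 17825.00 | 77.50 | 57.50 | 1381437.50 | 1024937.50
triangular portion | 5462.50 | 186.67 | 38.33 | 1019666.67 | 209395.83
Σ | 23287.50 |  |  | 2401104.17 | 1234333.33
X̄ = 2401104.17 / 23287.50 = 103.11 mm
Ȳ = 1234333.33 / 23287.50 = 53.00 mm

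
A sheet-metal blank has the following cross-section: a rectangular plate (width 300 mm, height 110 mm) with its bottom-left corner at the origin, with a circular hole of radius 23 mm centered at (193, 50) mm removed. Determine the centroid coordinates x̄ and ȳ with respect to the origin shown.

plate: A = 300 × 110 = 33000.00, centroid at (150.00, 55.00).
hole: A = −π·23² = -1661.90, centroid at (193.00, 50.00).
ΣA = 31338.10 mm²
ΣAx̄ = (33000.00)(150.00) + (-1661.90)(193.00) = 4629252.81 mm³
ΣAȳ = (33000.00)(55.00) + (-1661.90)(50.00) = 1731904.87 mm³
x̄ = 4629252.81 / 31338.10 = 147.72 mm
ȳ = 1731904.87 / 31338.10 = 55.27 mm

x̄ = 147.72 mm, ȳ = 55.27 mm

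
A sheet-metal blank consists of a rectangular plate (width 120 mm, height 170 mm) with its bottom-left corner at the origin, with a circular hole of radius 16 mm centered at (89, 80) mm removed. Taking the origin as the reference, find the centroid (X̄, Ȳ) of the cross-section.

plate: A = 120 × 170 = 20400.00, centroid at (60.00, 85.00).
hole: A = −π·16² = -804.25, centroid at (89.00, 80.00).
ΣA = 19595.75 mm²
ΣAX̄ = (20400.00)(60.00) + (-804.25)(89.00) = 1152421.95 mm³
ΣAȲ = (20400.00)(85.00) + (-804.25)(80.00) = 1669660.18 mm³
X̄ = 1152421.95 / 19595.75 = 58.81 mm
Ȳ = 1669660.18 / 19595.75 = 85.21 mm

X̄ = 58.81 mm, Ȳ = 85.21 mm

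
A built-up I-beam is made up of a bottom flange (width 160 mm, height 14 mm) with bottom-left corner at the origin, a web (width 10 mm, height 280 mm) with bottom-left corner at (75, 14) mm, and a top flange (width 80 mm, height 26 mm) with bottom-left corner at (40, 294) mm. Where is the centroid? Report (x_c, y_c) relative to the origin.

x_c = 80.00 mm, y_c = 152.45 mm

Part | A | x̄ᵢ | ȳᵢ | A·x̄ᵢ | A·ȳᵢ
bottom flange | 2240.00 | 80.00 | 7.00 | 179200.00 | 15680.00
web | 2800.00 | 80.00 | 154.00 | 224000.00 | 431200.00
top flange | 2080.00 | 80.00 | 307.00 | 166400.00 | 638560.00
Σ | 7120.00 |  |  | 569600.00 | 1085440.00
x_c = 569600.00 / 7120.00 = 80.00 mm
y_c = 1085440.00 / 7120.00 = 152.45 mm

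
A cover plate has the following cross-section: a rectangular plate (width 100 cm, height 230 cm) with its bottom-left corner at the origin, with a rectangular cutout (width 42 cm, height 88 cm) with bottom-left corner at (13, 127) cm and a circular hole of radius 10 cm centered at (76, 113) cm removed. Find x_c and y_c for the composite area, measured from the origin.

Part | A | x̄ᵢ | ȳᵢ | A·x̄ᵢ | A·ȳᵢ
plate | 23000.00 | 50.00 | 115.00 | 1150000.00 | 2645000.00
hole 1 | -3696.00 | 34.00 | 171.00 | -125664.00 | -632016.00
hole 2 | -314.16 | 76.00 | 113.00 | -23876.10 | -35500.00
Σ | 18989.84 |  |  | 1000459.90 | 1977484.00
x_c = 1000459.90 / 18989.84 = 52.68 cm
y_c = 1977484.00 / 18989.84 = 104.13 cm

x_c = 52.68 cm, y_c = 104.13 cm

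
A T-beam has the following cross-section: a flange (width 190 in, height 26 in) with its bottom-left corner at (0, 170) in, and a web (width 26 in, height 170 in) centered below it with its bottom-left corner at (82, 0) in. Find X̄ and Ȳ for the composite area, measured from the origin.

web: A = 26 × 170 = 4420.00, centroid at (95.00, 85.00).
flange: A = 190 × 26 = 4940.00, centroid at (95.00, 183.00).
ΣA = 9360.00 in², ΣAX̄ = 889200.00 in³, ΣAȲ = 1279720.00 in³.
X̄ = 889200.00/9360.00 = 95.00 in; Ȳ = 1279720.00/9360.00 = 136.72 in.

X̄ = 95.00 in, Ȳ = 136.72 in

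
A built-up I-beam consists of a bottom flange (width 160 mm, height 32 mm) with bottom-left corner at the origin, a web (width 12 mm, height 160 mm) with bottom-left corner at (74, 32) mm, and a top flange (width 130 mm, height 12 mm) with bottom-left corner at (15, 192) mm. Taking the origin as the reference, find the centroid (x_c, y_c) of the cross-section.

Part | A | x̄ᵢ | ȳᵢ | A·x̄ᵢ | A·ȳᵢ
bottom flange | 5120.00 | 80.00 | 16.00 | 409600.00 | 81920.00
web | 1920.00 | 80.00 | 112.00 | 153600.00 | 215040.00
top flange | 1560.00 | 80.00 | 198.00 | 124800.00 | 308880.00
Σ | 8600.00 |  |  | 688000.00 | 605840.00
x_c = 688000.00 / 8600.00 = 80.00 mm
y_c = 605840.00 / 8600.00 = 70.45 mm

x_c = 80.00 mm, y_c = 70.45 mm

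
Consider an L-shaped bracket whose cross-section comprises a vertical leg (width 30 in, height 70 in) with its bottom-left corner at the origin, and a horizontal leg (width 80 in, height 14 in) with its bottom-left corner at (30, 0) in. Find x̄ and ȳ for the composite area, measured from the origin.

x̄ = 34.13 in, ȳ = 25.26 in

Part | A | x̄ᵢ | ȳᵢ | A·x̄ᵢ | A·ȳᵢ
vertical leg | 2100.00 | 15.00 | 35.00 | 31500.00 | 73500.00
horizontal leg | 1120.00 | 70.00 | 7.00 | 78400.00 | 7840.00
Σ | 3220.00 |  |  | 109900.00 | 81340.00
x̄ = 109900.00 / 3220.00 = 34.13 in
ȳ = 81340.00 / 3220.00 = 25.26 in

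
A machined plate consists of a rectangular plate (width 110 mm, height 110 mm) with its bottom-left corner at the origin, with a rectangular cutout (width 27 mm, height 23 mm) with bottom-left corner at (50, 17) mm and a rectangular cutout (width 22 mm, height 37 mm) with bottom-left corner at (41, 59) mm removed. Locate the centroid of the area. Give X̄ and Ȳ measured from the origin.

plate: A = 110 × 110 = 12100.00, centroid at (55.00, 55.00).
hole 1: A = −(27 × 23) = -621.00, centroid at (63.50, 28.50).
hole 2: A = −(22 × 37) = -814.00, centroid at (52.00, 77.50).
ΣA = 10665.00 mm²
ΣAX̄ = (12100.00)(55.00) + (-621.00)(63.50) + (-814.00)(52.00) = 583738.50 mm³
ΣAȲ = (12100.00)(55.00) + (-621.00)(28.50) + (-814.00)(77.50) = 584716.50 mm³
X̄ = 583738.50 / 10665.00 = 54.73 mm
Ȳ = 584716.50 / 10665.00 = 54.83 mm

X̄ = 54.73 mm, Ȳ = 54.83 mm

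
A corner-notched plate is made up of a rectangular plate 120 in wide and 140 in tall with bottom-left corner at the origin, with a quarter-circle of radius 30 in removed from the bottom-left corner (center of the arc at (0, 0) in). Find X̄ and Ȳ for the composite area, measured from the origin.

plate: A = 120 × 140 = 16800.00, centroid at (60.00, 70.00).
removed quarter-circle: A = −¼π·30² = -706.86, centroid at (12.73, 12.73).
ΣA = 16093.14 in²
ΣAX̄ = (16800.00)(60.00) + (-706.86)(12.73) = 999000.00 in³
ΣAȲ = (16800.00)(70.00) + (-706.86)(12.73) = 1167000.00 in³
X̄ = 999000.00 / 16093.14 = 62.08 in
Ȳ = 1167000.00 / 16093.14 = 72.52 in

X̄ = 62.08 in, Ȳ = 72.52 in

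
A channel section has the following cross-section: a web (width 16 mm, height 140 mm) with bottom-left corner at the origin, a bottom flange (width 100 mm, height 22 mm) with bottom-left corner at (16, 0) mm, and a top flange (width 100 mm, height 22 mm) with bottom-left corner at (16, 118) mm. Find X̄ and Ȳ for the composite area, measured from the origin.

X̄ = 46.43 mm, Ȳ = 70.00 mm

web: A = 16 × 140 = 2240.00, centroid at (8.00, 70.00).
bottom flange: A = 100 × 22 = 2200.00, centroid at (66.00, 11.00).
top flange: A = 100 × 22 = 2200.00, centroid at (66.00, 129.00).
ΣA = 6640.00 mm², ΣAX̄ = 308320.00 mm³, ΣAȲ = 464800.00 mm³.
X̄ = 308320.00/6640.00 = 46.43 mm; Ȳ = 464800.00/6640.00 = 70.00 mm.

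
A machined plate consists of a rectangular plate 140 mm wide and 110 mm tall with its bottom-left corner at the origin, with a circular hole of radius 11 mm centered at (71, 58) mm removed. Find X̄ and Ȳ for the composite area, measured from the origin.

Part | A | x̄ᵢ | ȳᵢ | A·x̄ᵢ | A·ȳᵢ
plate | 15400.00 | 70.00 | 55.00 | 1078000.00 | 847000.00
hole | -380.13 | 71.00 | 58.00 | -26989.42 | -22047.70
Σ | 15019.87 |  |  | 1051010.58 | 824952.30
X̄ = 1051010.58 / 15019.87 = 69.97 mm
Ȳ = 824952.30 / 15019.87 = 54.92 mm

X̄ = 69.97 mm, Ȳ = 54.92 mm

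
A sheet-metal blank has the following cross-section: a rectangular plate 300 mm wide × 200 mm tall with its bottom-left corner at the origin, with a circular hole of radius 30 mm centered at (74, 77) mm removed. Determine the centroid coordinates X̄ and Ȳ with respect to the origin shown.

plate: A = 300 × 200 = 60000.00, centroid at (150.00, 100.00).
hole: A = −π·30² = -2827.43, centroid at (74.00, 77.00).
ΣA = 57172.57 mm²
ΣAX̄ = (60000.00)(150.00) + (-2827.43)(74.00) = 8790769.93 mm³
ΣAȲ = (60000.00)(100.00) + (-2827.43)(77.00) = 5782287.63 mm³
X̄ = 8790769.93 / 57172.57 = 153.76 mm
Ȳ = 5782287.63 / 57172.57 = 101.14 mm

X̄ = 153.76 mm, Ȳ = 101.14 mm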